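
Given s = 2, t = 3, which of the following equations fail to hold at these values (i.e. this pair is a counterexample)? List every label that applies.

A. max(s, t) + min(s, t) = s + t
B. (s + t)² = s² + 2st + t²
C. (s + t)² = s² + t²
C

Evaluating each claim at the given values:
A. LHS = 5, RHS = 5 → holds here (LHS = RHS)
B. LHS = 25, RHS = 25 → holds here (LHS = RHS)
C. LHS = 25, RHS = 13 → fails here (LHS ≠ RHS)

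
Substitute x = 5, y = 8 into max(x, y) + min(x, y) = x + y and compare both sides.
LHS = max(5, 8) + min(5, 8) = 13
RHS = 5 + 8 = 13

LHS = RHS: the two sides agree.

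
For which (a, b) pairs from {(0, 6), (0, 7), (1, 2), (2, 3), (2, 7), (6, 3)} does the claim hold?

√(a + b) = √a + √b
Testing each pair:
(0, 6): LHS = √(6) ≈ 2.449, RHS = √(6) ≈ 2.449 → holds
(0, 7): LHS = √(7) ≈ 2.646, RHS = √(7) ≈ 2.646 → holds
(1, 2): LHS = √(3) ≈ 1.732, RHS = 1 + √(2) ≈ 2.414 → fails
(2, 3): LHS = √(5) ≈ 2.236, RHS = √(2) + √(3) ≈ 3.146 → fails
(2, 7): LHS = 3, RHS = √(2) + √(7) ≈ 4.06 → fails
(6, 3): LHS = 3, RHS = √(3) + √(6) ≈ 4.182 → fails

2 of 6 pairs satisfy the claim.

Answer: (0, 6), (0, 7)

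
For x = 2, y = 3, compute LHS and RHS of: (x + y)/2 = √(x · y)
LHS = (2 + 3)/2 = 5/2
RHS = √(2 · 3) = √(6) ≈ 2.449

LHS ≠ RHS (they differ by about 0.05051), so the equation does not hold here.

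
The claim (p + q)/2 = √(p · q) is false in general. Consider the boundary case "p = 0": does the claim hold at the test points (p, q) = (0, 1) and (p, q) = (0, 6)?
At (0, 1): LHS = 1/2 ≠ RHS = 0
At (0, 6): LHS = 3 ≠ RHS = 0

Answer: No, fails at both test points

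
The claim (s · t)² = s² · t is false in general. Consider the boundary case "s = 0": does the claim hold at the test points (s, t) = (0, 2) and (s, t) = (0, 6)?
At (0, 2): LHS = 0, RHS = 0 → equal
At (0, 6): LHS = 0, RHS = 0 → equal

So the claim does hold at both of these boundary points, even though it is not an identity.

Answer: Yes, holds at both test points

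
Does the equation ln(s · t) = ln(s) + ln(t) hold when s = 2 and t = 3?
Holds

Substituting s = 2, t = 3:

LHS = ln(2 · 3) = ln(6) ≈ 1.792
RHS = ln(2) + ln(3) ≈ 1.792

LHS = RHS, so the equation holds at this point.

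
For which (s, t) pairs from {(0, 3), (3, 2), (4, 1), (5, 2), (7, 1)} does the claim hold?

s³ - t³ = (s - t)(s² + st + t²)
Testing each pair:
(0, 3): LHS = -27, RHS = -27 → holds
(3, 2): LHS = 19, RHS = 19 → holds
(4, 1): LHS = 63, RHS = 63 → holds
(5, 2): LHS = 117, RHS = 117 → holds
(7, 1): LHS = 342, RHS = 342 → holds

Every pair satisfies the claim.

Answer: All pairs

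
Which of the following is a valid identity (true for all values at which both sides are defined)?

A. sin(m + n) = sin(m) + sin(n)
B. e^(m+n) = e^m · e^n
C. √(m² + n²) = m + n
A: fails at (1, 4) — LHS = sin(5) ≈ -0.9589, RHS = sin(4) + sin(1) ≈ 0.08467.
B: holds — e.g. at (3, 3), both sides equal e^6 ≈ 403.4.
C: fails at (1, 3) — LHS = √(10) ≈ 3.162, RHS = 4.

Answer: B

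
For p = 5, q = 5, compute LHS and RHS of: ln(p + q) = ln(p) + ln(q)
LHS = ln(5 + 5) = ln(10) ≈ 2.303
RHS = ln(5) + ln(5) = 2·ln(5) ≈ 3.219

LHS ≠ RHS (they differ by about 0.9163), so the equation does not hold here.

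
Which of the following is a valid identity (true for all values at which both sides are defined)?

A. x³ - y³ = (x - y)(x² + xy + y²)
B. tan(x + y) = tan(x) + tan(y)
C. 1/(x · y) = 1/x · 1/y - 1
A: holds — e.g. at (0, 1), both sides equal -1.
B: fails at (2, 5) — LHS = tan(7) ≈ 0.8714, RHS = tan(5) + tan(2) ≈ -5.566.
C: fails at (3, 3) — LHS = 1/9, RHS = -8/9.

Answer: A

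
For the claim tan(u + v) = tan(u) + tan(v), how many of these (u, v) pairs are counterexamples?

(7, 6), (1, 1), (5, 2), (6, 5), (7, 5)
5

Testing each pair:
(7, 6): LHS = tan(13) ≈ 0.463, RHS = tan(6) + tan(7) ≈ 0.5804 → counterexample
(1, 1): LHS = tan(2) ≈ -2.185, RHS = 2·tan(1) ≈ 3.115 → counterexample
(5, 2): LHS = tan(7) ≈ 0.8714, RHS = tan(5) + tan(2) ≈ -5.566 → counterexample
(6, 5): LHS = tan(11) ≈ -226, RHS = tan(5) + tan(6) ≈ -3.672 → counterexample
(7, 5): LHS = tan(12) ≈ -0.6359, RHS = tan(5) + tan(7) ≈ -2.509 → counterexample

That makes 5 counterexamples.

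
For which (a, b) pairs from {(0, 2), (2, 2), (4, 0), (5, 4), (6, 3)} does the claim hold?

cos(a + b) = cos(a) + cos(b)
None

Testing each pair:
(0, 2): LHS = cos(2) ≈ -0.4161, RHS = cos(2) + 1 ≈ 0.5839 → fails
(2, 2): LHS = cos(4) ≈ -0.6536, RHS = 2·cos(2) ≈ -0.8323 → fails
(4, 0): LHS = cos(4) ≈ -0.6536, RHS = cos(4) + 1 ≈ 0.3464 → fails
(5, 4): LHS = cos(9) ≈ -0.9111, RHS = cos(4) + cos(5) ≈ -0.37 → fails
(6, 3): LHS = cos(9) ≈ -0.9111, RHS = cos(3) + cos(6) ≈ -0.02982 → fails

No pair satisfies the claim.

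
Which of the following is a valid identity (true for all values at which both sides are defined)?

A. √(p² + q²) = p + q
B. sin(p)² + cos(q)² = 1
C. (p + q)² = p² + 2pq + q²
C

A: fails at (3, 4) — LHS = 5, RHS = 7.
B: fails at (5, 8) — LHS = cos(8)² + sin(5)² ≈ 0.9407, RHS = 1.
C: holds — e.g. at (1, 2), both sides equal 9.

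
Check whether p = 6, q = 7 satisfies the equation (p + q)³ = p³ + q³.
Fails

Substituting p = 6, q = 7:

LHS = (6 + 7)³ = 2197
RHS = 6³ + 7³ = 559

LHS ≠ RHS, so the equation does not hold at this point.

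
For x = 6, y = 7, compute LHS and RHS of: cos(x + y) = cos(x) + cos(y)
LHS = cos(6 + 7) = cos(13) ≈ 0.9074
RHS = cos(6) + cos(7) ≈ 1.714

LHS ≠ RHS (they differ by about 0.8066), so the equation does not hold here.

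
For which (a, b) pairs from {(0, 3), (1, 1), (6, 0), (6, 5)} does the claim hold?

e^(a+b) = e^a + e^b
None

Testing each pair:
(0, 3): LHS = e^3 ≈ 20.09, RHS = 1 + e^3 ≈ 21.09 → fails
(1, 1): LHS = e^2 ≈ 7.389, RHS = 2·e ≈ 5.437 → fails
(6, 0): LHS = e^6 ≈ 403.4, RHS = 1 + e^6 ≈ 404.4 → fails
(6, 5): LHS = e^11 ≈ 59874.1, RHS = e^5 + e^6 ≈ 551.8 → fails

No pair satisfies the claim.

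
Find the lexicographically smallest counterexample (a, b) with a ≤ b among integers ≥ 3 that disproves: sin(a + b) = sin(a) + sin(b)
(a, b) = (3, 3)

Substituting (3, 3) into the claim:
LHS = sin(3 + 3) = sin(6) ≈ -0.2794
RHS = sin(3) + sin(3) = 2·sin(3) ≈ 0.2822

Since LHS ≠ RHS, this pair disproves the claim, and no lexicographically smaller pair (a ≤ b, integers ≥ 3) does.

For instance (4, 6) is also a counterexample (LHS = sin(10) ≈ -0.544, RHS = sin(4) + sin(6) ≈ -1.036), but it's lexicographically larger.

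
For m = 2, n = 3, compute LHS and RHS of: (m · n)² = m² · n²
LHS = (2 · 3)² = 36
RHS = 2² · 3² = 36

LHS = RHS: the two sides agree.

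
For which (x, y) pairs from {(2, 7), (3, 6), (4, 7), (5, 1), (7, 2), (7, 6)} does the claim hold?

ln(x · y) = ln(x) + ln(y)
All pairs

Testing each pair:
(2, 7): LHS = ln(14) ≈ 2.639, RHS = ln(2) + ln(7) ≈ 2.639 → holds
(3, 6): LHS = ln(18) ≈ 2.89, RHS = ln(3) + ln(6) ≈ 2.89 → holds
(4, 7): LHS = ln(28) ≈ 3.332, RHS = ln(4) + ln(7) ≈ 3.332 → holds
(5, 1): LHS = ln(5) ≈ 1.609, RHS = ln(5) ≈ 1.609 → holds
(7, 2): LHS = ln(14) ≈ 2.639, RHS = ln(2) + ln(7) ≈ 2.639 → holds
(7, 6): LHS = ln(42) ≈ 3.738, RHS = ln(6) + ln(7) ≈ 3.738 → holds

Every pair satisfies the claim.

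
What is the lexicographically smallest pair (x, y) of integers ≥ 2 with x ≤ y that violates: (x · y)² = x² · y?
Substituting (2, 2) into the claim:
LHS = (2 · 2)² = 16
RHS = 2² · 2 = 8

Since LHS ≠ RHS, this pair disproves the claim, and no lexicographically smaller pair (x ≤ y, integers ≥ 2) does.

For instance (4, 6) is also a counterexample (LHS = 576, RHS = 96), but it's lexicographically larger.

Answer: (x, y) = (2, 2)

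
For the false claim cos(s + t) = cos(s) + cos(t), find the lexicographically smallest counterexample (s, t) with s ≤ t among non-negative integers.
Substituting (0, 0) into the claim:
LHS = cos(0 + 0) = 1
RHS = cos(0) + cos(0) = 2

Since LHS ≠ RHS, this pair disproves the claim, and no lexicographically smaller pair (s ≤ t, non-negative integers) does.

For instance (6, 7) is also a counterexample (LHS = cos(13) ≈ 0.9074, RHS = cos(7) + cos(6) ≈ 1.714), but it's lexicographically larger.

Answer: (s, t) = (0, 0)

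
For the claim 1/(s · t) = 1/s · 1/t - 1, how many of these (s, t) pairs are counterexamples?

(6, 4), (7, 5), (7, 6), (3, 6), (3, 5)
5

Testing each pair:
(6, 4): LHS = 1/24, RHS = -23/24 → counterexample
(7, 5): LHS = 1/35, RHS = -34/35 → counterexample
(7, 6): LHS = 1/42, RHS = -41/42 → counterexample
(3, 6): LHS = 1/18, RHS = -17/18 → counterexample
(3, 5): LHS = 1/15, RHS = -14/15 → counterexample

That makes 5 counterexamples.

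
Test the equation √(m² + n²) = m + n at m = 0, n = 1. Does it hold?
Substituting m = 0, n = 1:

LHS = √(0² + 1²) = 1
RHS = 0 + 1 = 1

LHS = RHS, so the equation holds at this point.

Answer: Holds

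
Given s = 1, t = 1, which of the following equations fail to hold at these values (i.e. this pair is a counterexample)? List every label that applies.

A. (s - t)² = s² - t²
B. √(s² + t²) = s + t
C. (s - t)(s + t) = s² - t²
Evaluating each claim at the given values:
A. LHS = 0, RHS = 0 → holds here (LHS = RHS)
B. LHS = √(2) ≈ 1.414, RHS = 2 → fails here (LHS ≠ RHS)
C. LHS = 0, RHS = 0 → holds here (LHS = RHS)

Answer: B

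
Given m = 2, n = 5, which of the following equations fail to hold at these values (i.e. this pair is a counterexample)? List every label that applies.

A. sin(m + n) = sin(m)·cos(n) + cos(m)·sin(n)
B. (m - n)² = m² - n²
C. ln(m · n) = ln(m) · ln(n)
B, C

Evaluating each claim at the given values:
A. LHS = sin(7) ≈ 0.657, RHS = sin(2)·cos(5) + sin(5)·cos(2) ≈ 0.657 → holds here (LHS = RHS)
B. LHS = 9, RHS = -21 → fails here (LHS ≠ RHS)
C. LHS = ln(10) ≈ 2.303, RHS = ln(2)·ln(5) ≈ 1.116 → fails here (LHS ≠ RHS)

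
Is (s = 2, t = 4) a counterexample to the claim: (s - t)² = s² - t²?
Substituting s = 2, t = 4:
LHS = (2 - 4)² = 4
RHS = 2² - 4² = -12

Since LHS ≠ RHS, this pair disproves the claim.

Answer: Yes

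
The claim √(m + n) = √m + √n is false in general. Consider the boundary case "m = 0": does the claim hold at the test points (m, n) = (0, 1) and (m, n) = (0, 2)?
At (0, 1): LHS = 1, RHS = 1 → equal
At (0, 2): LHS = √(2) ≈ 1.414, RHS = √(2) ≈ 1.414 → equal

So the claim does hold at both of these boundary points, even though it is not an identity.

Answer: Yes, holds at both test points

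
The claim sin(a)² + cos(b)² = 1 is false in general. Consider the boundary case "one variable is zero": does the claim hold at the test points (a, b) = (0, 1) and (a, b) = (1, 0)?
No, fails at both test points

At (0, 1): LHS = cos(1)² ≈ 0.2919 ≠ RHS = 1
At (1, 0): LHS = sin(1)² + 1 ≈ 1.708 ≠ RHS = 1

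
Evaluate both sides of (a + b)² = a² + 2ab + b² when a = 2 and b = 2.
LHS = (2 + 2)² = 16
RHS = 2² + 2·2·2 + 2² = 16

LHS = RHS: the two sides agree.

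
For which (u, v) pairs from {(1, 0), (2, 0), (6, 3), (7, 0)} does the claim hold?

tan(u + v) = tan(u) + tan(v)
(1, 0), (2, 0), (7, 0)

Testing each pair:
(1, 0): LHS = tan(1) ≈ 1.557, RHS = tan(1) ≈ 1.557 → holds
(2, 0): LHS = tan(2) ≈ -2.185, RHS = tan(2) ≈ -2.185 → holds
(6, 3): LHS = tan(9) ≈ -0.4523, RHS = tan(6) + tan(3) ≈ -0.4336 → fails
(7, 0): LHS = tan(7) ≈ 0.8714, RHS = tan(7) ≈ 0.8714 → holds

3 of 4 pairs satisfy the claim.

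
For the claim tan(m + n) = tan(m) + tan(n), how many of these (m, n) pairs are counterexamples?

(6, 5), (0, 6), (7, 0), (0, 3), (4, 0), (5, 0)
Testing each pair:
(6, 5): LHS = tan(11) ≈ -226, RHS = tan(5) + tan(6) ≈ -3.672 → counterexample
(0, 6): LHS = tan(6) ≈ -0.291, RHS = tan(6) ≈ -0.291 → satisfies claim
(7, 0): LHS = tan(7) ≈ 0.8714, RHS = tan(7) ≈ 0.8714 → satisfies claim
(0, 3): LHS = tan(3) ≈ -0.1425, RHS = tan(3) ≈ -0.1425 → satisfies claim
(4, 0): LHS = tan(4) ≈ 1.158, RHS = tan(4) ≈ 1.158 → satisfies claim
(5, 0): LHS = tan(5) ≈ -3.381, RHS = tan(5) ≈ -3.381 → satisfies claim

That makes 1 counterexample.

Answer: 1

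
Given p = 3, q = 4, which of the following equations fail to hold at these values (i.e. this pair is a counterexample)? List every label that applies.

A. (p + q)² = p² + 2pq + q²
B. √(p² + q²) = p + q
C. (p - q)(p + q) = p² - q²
B

Evaluating each claim at the given values:
A. LHS = 49, RHS = 49 → holds here (LHS = RHS)
B. LHS = 5, RHS = 7 → fails here (LHS ≠ RHS)
C. LHS = -7, RHS = -7 → holds here (LHS = RHS)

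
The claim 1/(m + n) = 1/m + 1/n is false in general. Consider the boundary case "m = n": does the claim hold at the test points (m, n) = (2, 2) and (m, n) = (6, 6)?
No, fails at both test points

At (2, 2): LHS = 1/4 ≠ RHS = 1
At (6, 6): LHS = 1/12 ≠ RHS = 1/3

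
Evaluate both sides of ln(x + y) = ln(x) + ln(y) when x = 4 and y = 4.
LHS = ln(4 + 4) = ln(8) ≈ 2.079
RHS = ln(4) + ln(4) = 2·ln(4) ≈ 2.773

LHS ≠ RHS (they differ by about 0.6931), so the equation does not hold here.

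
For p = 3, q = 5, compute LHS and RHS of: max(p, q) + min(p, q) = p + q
LHS = max(3, 5) + min(3, 5) = 8
RHS = 3 + 5 = 8

LHS = RHS: the two sides agree.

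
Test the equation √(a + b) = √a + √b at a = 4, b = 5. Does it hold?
Substituting a = 4, b = 5:

LHS = √(4 + 5) = 3
RHS = √4 + √5 = 2 + √(5) ≈ 4.236

LHS ≠ RHS, so the equation does not hold at this point.

Answer: Fails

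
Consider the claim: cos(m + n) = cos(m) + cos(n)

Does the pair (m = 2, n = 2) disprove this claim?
Yes

Substituting m = 2, n = 2:
LHS = cos(2 + 2) = cos(4) ≈ -0.6536
RHS = cos(2) + cos(2) = 2·cos(2) ≈ -0.8323

Since LHS ≠ RHS, this pair disproves the claim.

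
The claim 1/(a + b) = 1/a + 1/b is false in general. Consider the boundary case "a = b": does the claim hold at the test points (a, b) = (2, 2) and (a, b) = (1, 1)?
No, fails at both test points

At (2, 2): LHS = 1/4 ≠ RHS = 1
At (1, 1): LHS = 1/2 ≠ RHS = 2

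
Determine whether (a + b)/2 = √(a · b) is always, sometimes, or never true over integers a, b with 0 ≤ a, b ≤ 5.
It holds at (a, b) = (0, 0) (both sides equal 0), but fails at (a, b) = (4, 5) (LHS = 9/2, RHS = 2·√(5) ≈ 4.472).

Answer: Sometimes true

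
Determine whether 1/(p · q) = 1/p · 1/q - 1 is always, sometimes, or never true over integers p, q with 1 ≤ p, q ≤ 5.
The claim fails for every pair in the range. For instance at (p, q) = (2, 1): LHS = 1/2, RHS = -1/2.

Answer: Never true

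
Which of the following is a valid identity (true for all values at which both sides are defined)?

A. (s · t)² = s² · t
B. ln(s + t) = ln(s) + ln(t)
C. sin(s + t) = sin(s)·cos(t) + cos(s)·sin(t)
A: fails at (1, 3) — LHS = 9, RHS = 3.
B: fails at (6, 7) — LHS = ln(13) ≈ 2.565, RHS = ln(6) + ln(7) ≈ 3.738.
C: holds — e.g. at (2, 5), both sides equal sin(7) ≈ 0.657.

Answer: C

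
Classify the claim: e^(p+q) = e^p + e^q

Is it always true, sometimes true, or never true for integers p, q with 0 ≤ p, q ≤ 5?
Never true

The claim fails for every pair in the range. For instance at (p, q) = (1, 1): LHS = e^2 ≈ 7.389, RHS = 2·e ≈ 5.437.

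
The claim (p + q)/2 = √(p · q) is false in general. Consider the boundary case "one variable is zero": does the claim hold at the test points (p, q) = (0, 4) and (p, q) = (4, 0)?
At (0, 4): LHS = 2 ≠ RHS = 0
At (4, 0): LHS = 2 ≠ RHS = 0

Answer: No, fails at both test points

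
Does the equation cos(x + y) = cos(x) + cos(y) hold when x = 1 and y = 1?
Fails

Substituting x = 1, y = 1:

LHS = cos(1 + 1) = cos(2) ≈ -0.4161
RHS = cos(1) + cos(1) = 2·cos(1) ≈ 1.081

LHS ≠ RHS, so the equation does not hold at this point.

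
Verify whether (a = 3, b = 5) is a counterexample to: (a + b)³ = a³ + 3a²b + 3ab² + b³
Substituting a = 3, b = 5:
LHS = (3 + 5)³ = 512
RHS = 3³ + 3·3²·5 + 3·3·5² + 5³ = 512

The sides agree, so this pair does not disprove the claim.

Answer: No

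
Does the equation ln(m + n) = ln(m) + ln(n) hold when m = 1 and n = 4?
Fails

Substituting m = 1, n = 4:

LHS = ln(1 + 4) = ln(5) ≈ 1.609
RHS = ln(1) + ln(4) = ln(4) ≈ 1.386

LHS ≠ RHS, so the equation does not hold at this point.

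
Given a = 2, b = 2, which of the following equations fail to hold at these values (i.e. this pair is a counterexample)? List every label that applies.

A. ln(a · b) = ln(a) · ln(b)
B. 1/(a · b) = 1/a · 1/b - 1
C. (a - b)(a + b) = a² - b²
A, B

Evaluating each claim at the given values:
A. LHS = ln(4) ≈ 1.386, RHS = ln(2)² ≈ 0.4805 → fails here (LHS ≠ RHS)
B. LHS = 1/4, RHS = -3/4 → fails here (LHS ≠ RHS)
C. LHS = 0, RHS = 0 → holds here (LHS = RHS)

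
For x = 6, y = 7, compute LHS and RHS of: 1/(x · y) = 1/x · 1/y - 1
LHS = 1/(6 · 7) = 1/42
RHS = 1/6 · 1/7 - 1 = -41/42

LHS ≠ RHS, so the equation does not hold here.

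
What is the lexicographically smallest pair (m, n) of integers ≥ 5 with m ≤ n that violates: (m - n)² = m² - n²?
At (5, 5): both sides equal 0, so it holds there.

Substituting (5, 6) into the claim:
LHS = (5 - 6)² = 1
RHS = 5² - 6² = -11

Since LHS ≠ RHS, this pair disproves the claim, and no lexicographically smaller pair (m ≤ n, integers ≥ 5) does.

For instance (5, 9) is also a counterexample (LHS = 16, RHS = -56), but it's lexicographically larger.

Answer: (m, n) = (5, 6)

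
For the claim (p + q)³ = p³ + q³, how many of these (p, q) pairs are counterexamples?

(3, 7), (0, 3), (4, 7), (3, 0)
Testing each pair:
(3, 7): LHS = 1000, RHS = 370 → counterexample
(0, 3): LHS = 27, RHS = 27 → satisfies claim
(4, 7): LHS = 1331, RHS = 407 → counterexample
(3, 0): LHS = 27, RHS = 27 → satisfies claim

That makes 2 counterexamples.

Answer: 2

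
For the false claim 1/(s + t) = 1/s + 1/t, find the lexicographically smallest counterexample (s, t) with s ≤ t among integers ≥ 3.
(s, t) = (3, 3)

Substituting (3, 3) into the claim:
LHS = 1/(3 + 3) = 1/6
RHS = 1/3 + 1/3 = 2/3

Since LHS ≠ RHS, this pair disproves the claim, and no lexicographically smaller pair (s ≤ t, integers ≥ 3) does.

For instance (6, 8) is also a counterexample (LHS = 1/14, RHS = 7/24), but it's lexicographically larger.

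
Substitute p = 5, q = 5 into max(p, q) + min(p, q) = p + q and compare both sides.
LHS = max(5, 5) + min(5, 5) = 10
RHS = 5 + 5 = 10

LHS = RHS: the two sides agree.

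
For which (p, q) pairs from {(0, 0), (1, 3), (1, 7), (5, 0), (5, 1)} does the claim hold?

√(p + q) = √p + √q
(0, 0), (5, 0)

Testing each pair:
(0, 0): LHS = 0, RHS = 0 → holds
(1, 3): LHS = 2, RHS = 1 + √(3) ≈ 2.732 → fails
(1, 7): LHS = 2·√(2) ≈ 2.828, RHS = 1 + √(7) ≈ 3.646 → fails
(5, 0): LHS = √(5) ≈ 2.236, RHS = √(5) ≈ 2.236 → holds
(5, 1): LHS = √(6) ≈ 2.449, RHS = 1 + √(5) ≈ 3.236 → fails

2 of 5 pairs satisfy the claim.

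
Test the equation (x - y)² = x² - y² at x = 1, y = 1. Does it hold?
Holds

Substituting x = 1, y = 1:

LHS = (1 - 1)² = 0
RHS = 1² - 1² = 0

LHS = RHS, so the equation holds at this point.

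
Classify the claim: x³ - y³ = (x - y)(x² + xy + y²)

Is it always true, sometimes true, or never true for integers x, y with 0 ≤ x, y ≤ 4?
Always true

The identity holds for every pair in the range. For instance at (x, y) = (1, 4): both sides equal -63.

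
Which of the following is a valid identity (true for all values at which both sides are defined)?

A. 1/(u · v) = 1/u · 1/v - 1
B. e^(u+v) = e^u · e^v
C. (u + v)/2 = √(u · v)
B

A: fails at (2, 3) — LHS = 1/6, RHS = -5/6.
B: holds — e.g. at (3, 7), both sides equal e^10 ≈ 22026.5.
C: fails at (2, 7) — LHS = 9/2, RHS = √(14) ≈ 3.742.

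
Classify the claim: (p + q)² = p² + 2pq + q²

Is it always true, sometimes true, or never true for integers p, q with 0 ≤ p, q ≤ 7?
The identity holds for every pair in the range. For instance at (p, q) = (6, 5): both sides equal 121.

Answer: Always true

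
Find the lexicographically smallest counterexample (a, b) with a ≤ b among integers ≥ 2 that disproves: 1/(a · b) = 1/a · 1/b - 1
Substituting (2, 2) into the claim:
LHS = 1/(2 · 2) = 1/4
RHS = 1/2 · 1/2 - 1 = -3/4

Since LHS ≠ RHS, this pair disproves the claim, and no lexicographically smaller pair (a ≤ b, integers ≥ 2) does.

For instance (8, 8) is also a counterexample (LHS = 1/64, RHS = -63/64), but it's lexicographically larger.

Answer: (a, b) = (2, 2)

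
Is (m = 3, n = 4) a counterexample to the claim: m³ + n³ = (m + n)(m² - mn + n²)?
Substituting m = 3, n = 4:
LHS = 3³ + 4³ = 91
RHS = (3 + 4)(3² - 3·4 + 4²) = 91

The sides agree, so this pair does not disprove the claim.

Answer: No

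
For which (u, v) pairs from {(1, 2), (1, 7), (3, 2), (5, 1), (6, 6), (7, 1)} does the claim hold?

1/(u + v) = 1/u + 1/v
None

Testing each pair:
(1, 2): LHS = 1/3, RHS = 3/2 → fails
(1, 7): LHS = 1/8, RHS = 8/7 → fails
(3, 2): LHS = 1/5, RHS = 5/6 → fails
(5, 1): LHS = 1/6, RHS = 6/5 → fails
(6, 6): LHS = 1/12, RHS = 1/3 → fails
(7, 1): LHS = 1/8, RHS = 8/7 → fails

No pair satisfies the claim.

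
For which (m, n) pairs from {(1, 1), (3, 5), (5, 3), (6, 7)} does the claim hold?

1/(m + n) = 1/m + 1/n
None

Testing each pair:
(1, 1): LHS = 1/2, RHS = 2 → fails
(3, 5): LHS = 1/8, RHS = 8/15 → fails
(5, 3): LHS = 1/8, RHS = 8/15 → fails
(6, 7): LHS = 1/13, RHS = 13/42 → fails

No pair satisfies the claim.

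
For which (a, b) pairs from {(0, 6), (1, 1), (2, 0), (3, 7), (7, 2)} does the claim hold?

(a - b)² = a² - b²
Testing each pair:
(0, 6): LHS = 36, RHS = -36 → fails
(1, 1): LHS = 0, RHS = 0 → holds
(2, 0): LHS = 4, RHS = 4 → holds
(3, 7): LHS = 16, RHS = -40 → fails
(7, 2): LHS = 25, RHS = 45 → fails

2 of 5 pairs satisfy the claim.

Answer: (1, 1), (2, 0)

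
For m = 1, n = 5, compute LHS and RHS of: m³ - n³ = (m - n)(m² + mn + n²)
LHS = 1³ - 5³ = -124
RHS = (1 - 5)(1² + 1·5 + 5²) = -124

LHS = RHS: the two sides agree.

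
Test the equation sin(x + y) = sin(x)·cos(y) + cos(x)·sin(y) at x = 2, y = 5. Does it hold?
Substituting x = 2, y = 5:

LHS = sin(2 + 5) = sin(7) ≈ 0.657
RHS = sin(2)·cos(5) + cos(2)·sin(5) = sin(2)·cos(5) + sin(5)·cos(2) ≈ 0.657

LHS = RHS, so the equation holds at this point.

Answer: Holds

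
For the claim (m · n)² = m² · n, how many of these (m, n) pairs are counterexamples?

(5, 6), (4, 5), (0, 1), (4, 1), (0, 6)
2

Testing each pair:
(5, 6): LHS = 900, RHS = 150 → counterexample
(4, 5): LHS = 400, RHS = 80 → counterexample
(0, 1): LHS = 0, RHS = 0 → satisfies claim
(4, 1): LHS = 16, RHS = 16 → satisfies claim
(0, 6): LHS = 0, RHS = 0 → satisfies claim

That makes 2 counterexamples.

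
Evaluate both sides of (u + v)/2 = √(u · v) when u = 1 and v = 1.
LHS = (1 + 1)/2 = 1
RHS = √(1 · 1) = 1

LHS = RHS: the two sides agree.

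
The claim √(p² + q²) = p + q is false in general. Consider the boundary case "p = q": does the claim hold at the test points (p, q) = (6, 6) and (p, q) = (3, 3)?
No, fails at both test points

At (6, 6): LHS = 6·√(2) ≈ 8.485 ≠ RHS = 12
At (3, 3): LHS = 3·√(2) ≈ 4.243 ≠ RHS = 6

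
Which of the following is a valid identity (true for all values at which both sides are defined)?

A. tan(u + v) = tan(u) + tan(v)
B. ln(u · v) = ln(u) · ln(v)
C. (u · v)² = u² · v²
A: fails at (3, 7) — LHS = tan(10) ≈ 0.6484, RHS = tan(3) + tan(7) ≈ 0.7289.
B: fails at (4, 5) — LHS = ln(20) ≈ 2.996, RHS = ln(4)·ln(5) ≈ 2.231.
C: holds — e.g. at (1, 4), both sides equal 16.

Answer: C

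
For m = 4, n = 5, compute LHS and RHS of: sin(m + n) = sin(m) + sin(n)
LHS = sin(4 + 5) = sin(9) ≈ 0.4121
RHS = sin(4) + sin(5) ≈ -1.716

LHS ≠ RHS (they differ by about 2.128), so the equation does not hold here.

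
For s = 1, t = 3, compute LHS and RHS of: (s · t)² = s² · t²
LHS = (1 · 3)² = 9
RHS = 1² · 3² = 9

LHS = RHS: the two sides agree.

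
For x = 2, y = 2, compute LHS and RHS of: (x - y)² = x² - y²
LHS = (2 - 2)² = 0
RHS = 2² - 2² = 0

LHS = RHS: the two sides agree.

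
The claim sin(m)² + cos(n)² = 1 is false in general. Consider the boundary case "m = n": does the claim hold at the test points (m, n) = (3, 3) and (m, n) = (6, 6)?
At (3, 3): LHS = sin(3)² + cos(3)² = 1, RHS = 1 → equal
At (6, 6): LHS = sin(6)² + cos(6)² = 1, RHS = 1 → equal

So the claim does hold at both of these boundary points, even though it is not an identity.

Answer: Yes, holds at both test points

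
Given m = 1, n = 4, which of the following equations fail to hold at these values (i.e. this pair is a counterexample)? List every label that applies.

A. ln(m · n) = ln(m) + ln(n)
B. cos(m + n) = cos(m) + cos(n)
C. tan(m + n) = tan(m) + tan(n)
Evaluating each claim at the given values:
A. LHS = ln(4) ≈ 1.386, RHS = ln(4) ≈ 1.386 → holds here (LHS = RHS)
B. LHS = cos(5) ≈ 0.2837, RHS = cos(4) + cos(1) ≈ -0.1133 → fails here (LHS ≠ RHS)
C. LHS = tan(5) ≈ -3.381, RHS = tan(4) + tan(1) ≈ 2.715 → fails here (LHS ≠ RHS)

Answer: B, C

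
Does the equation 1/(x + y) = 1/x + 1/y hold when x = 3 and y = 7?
Substituting x = 3, y = 7:

LHS = 1/(3 + 7) = 1/10
RHS = 1/3 + 1/7 = 10/21

LHS ≠ RHS, so the equation does not hold at this point.

Answer: Fails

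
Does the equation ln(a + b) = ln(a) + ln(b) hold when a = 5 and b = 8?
Substituting a = 5, b = 8:

LHS = ln(5 + 8) = ln(13) ≈ 2.565
RHS = ln(5) + ln(8) ≈ 3.689

LHS ≠ RHS, so the equation does not hold at this point.

Answer: Fails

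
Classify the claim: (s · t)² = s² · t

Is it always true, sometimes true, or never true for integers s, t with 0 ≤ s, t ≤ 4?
It holds at (s, t) = (4, 1) (both sides equal 16), but fails at (s, t) = (1, 4) (LHS = 16, RHS = 4).

Answer: Sometimes true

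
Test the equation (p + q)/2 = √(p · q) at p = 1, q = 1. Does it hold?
Substituting p = 1, q = 1:

LHS = (1 + 1)/2 = 1
RHS = √(1 · 1) = 1

LHS = RHS, so the equation holds at this point.

Answer: Holds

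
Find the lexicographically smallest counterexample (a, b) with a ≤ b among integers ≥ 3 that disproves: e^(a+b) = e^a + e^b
Substituting (3, 3) into the claim:
LHS = e^(3+3) = e^6 ≈ 403.4
RHS = e^3 + e^3 = 2·e^3 ≈ 40.17

Since LHS ≠ RHS, this pair disproves the claim, and no lexicographically smaller pair (a ≤ b, integers ≥ 3) does.

For instance (4, 5) is also a counterexample (LHS = e^9 ≈ 8103, RHS = e^4 + e^5 ≈ 203), but it's lexicographically larger.

Answer: (a, b) = (3, 3)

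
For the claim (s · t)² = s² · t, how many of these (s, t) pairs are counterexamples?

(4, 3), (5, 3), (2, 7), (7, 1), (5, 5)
4

Testing each pair:
(4, 3): LHS = 144, RHS = 48 → counterexample
(5, 3): LHS = 225, RHS = 75 → counterexample
(2, 7): LHS = 196, RHS = 28 → counterexample
(7, 1): LHS = 49, RHS = 49 → satisfies claim
(5, 5): LHS = 625, RHS = 125 → counterexample

That makes 4 counterexamples.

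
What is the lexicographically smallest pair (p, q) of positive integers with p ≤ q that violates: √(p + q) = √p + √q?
Substituting (1, 1) into the claim:
LHS = √(1 + 1) = √(2) ≈ 1.414
RHS = √1 + √1 = 2

Since LHS ≠ RHS, this pair disproves the claim, and no lexicographically smaller pair (p ≤ q, positive integers) does.

For instance (1, 6) is also a counterexample (LHS = √(7) ≈ 2.646, RHS = 1 + √(6) ≈ 3.449), but it's lexicographically larger.

Answer: (p, q) = (1, 1)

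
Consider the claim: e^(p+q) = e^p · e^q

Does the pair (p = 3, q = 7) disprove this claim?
Substituting p = 3, q = 7:
LHS = e^(3+7) = e^10 ≈ 22026.5
RHS = e^3 · e^7 = e^10 ≈ 22026.5

The sides agree, so this pair does not disprove the claim.

Answer: No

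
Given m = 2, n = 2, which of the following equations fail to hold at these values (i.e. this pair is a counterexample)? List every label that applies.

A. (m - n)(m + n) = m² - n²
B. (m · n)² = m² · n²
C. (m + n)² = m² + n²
Evaluating each claim at the given values:
A. LHS = 0, RHS = 0 → holds here (LHS = RHS)
B. LHS = 16, RHS = 16 → holds here (LHS = RHS)
C. LHS = 16, RHS = 8 → fails here (LHS ≠ RHS)

Answer: C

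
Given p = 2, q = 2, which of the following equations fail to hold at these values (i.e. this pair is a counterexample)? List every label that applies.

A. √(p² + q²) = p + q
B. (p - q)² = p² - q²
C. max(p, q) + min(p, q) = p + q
A

Evaluating each claim at the given values:
A. LHS = 2·√(2) ≈ 2.828, RHS = 4 → fails here (LHS ≠ RHS)
B. LHS = 0, RHS = 0 → holds here (LHS = RHS)
C. LHS = 4, RHS = 4 → holds here (LHS = RHS)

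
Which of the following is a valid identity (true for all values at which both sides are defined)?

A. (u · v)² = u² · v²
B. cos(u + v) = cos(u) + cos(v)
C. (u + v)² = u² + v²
A

A: holds — e.g. at (3, 3), both sides equal 81.
B: fails at (1, 2) — LHS = cos(3) ≈ -0.99, RHS = cos(2) + cos(1) ≈ 0.1242.
C: fails at (2, 3) — LHS = 25, RHS = 13.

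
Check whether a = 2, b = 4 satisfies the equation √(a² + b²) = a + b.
Fails

Substituting a = 2, b = 4:

LHS = √(2² + 4²) = 2·√(5) ≈ 4.472
RHS = 2 + 4 = 6

LHS ≠ RHS, so the equation does not hold at this point.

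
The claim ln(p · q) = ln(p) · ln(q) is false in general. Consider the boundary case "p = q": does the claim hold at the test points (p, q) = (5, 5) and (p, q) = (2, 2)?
No, fails at both test points

At (5, 5): LHS = ln(25) ≈ 3.219 ≠ RHS = ln(5)² ≈ 2.59
At (2, 2): LHS = ln(4) ≈ 1.386 ≠ RHS = ln(2)² ≈ 0.4805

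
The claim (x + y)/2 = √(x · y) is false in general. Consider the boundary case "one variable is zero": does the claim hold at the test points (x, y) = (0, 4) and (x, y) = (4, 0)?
At (0, 4): LHS = 2 ≠ RHS = 0
At (4, 0): LHS = 2 ≠ RHS = 0

Answer: No, fails at both test points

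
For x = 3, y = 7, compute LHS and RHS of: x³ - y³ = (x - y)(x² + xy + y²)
LHS = 3³ - 7³ = -316
RHS = (3 - 7)(3² + 3·7 + 7²) = -316

LHS = RHS: the two sides agree.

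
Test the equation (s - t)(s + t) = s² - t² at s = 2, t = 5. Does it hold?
Substituting s = 2, t = 5:

LHS = (2 - 5)(2 + 5) = -21
RHS = 2² - 5² = -21

LHS = RHS, so the equation holds at this point.

Answer: Holds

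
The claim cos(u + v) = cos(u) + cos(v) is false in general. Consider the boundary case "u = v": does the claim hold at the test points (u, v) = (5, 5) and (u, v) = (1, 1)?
No, fails at both test points

At (5, 5): LHS = cos(10) ≈ -0.8391 ≠ RHS = 2·cos(5) ≈ 0.5673
At (1, 1): LHS = cos(2) ≈ -0.4161 ≠ RHS = 2·cos(1) ≈ 1.081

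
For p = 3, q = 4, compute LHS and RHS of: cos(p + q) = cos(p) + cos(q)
LHS = cos(3 + 4) = cos(7) ≈ 0.7539
RHS = cos(3) + cos(4) ≈ -1.644

LHS ≠ RHS (they differ by about 2.398), so the equation does not hold here.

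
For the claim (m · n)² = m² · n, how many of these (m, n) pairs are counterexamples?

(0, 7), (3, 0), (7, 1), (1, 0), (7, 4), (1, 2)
2

Testing each pair:
(0, 7): LHS = 0, RHS = 0 → satisfies claim
(3, 0): LHS = 0, RHS = 0 → satisfies claim
(7, 1): LHS = 49, RHS = 49 → satisfies claim
(1, 0): LHS = 0, RHS = 0 → satisfies claim
(7, 4): LHS = 784, RHS = 196 → counterexample
(1, 2): LHS = 4, RHS = 2 → counterexample

That makes 2 counterexamples.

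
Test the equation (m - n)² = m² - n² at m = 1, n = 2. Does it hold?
Fails

Substituting m = 1, n = 2:

LHS = (1 - 2)² = 1
RHS = 1² - 2² = -3

LHS ≠ RHS, so the equation does not hold at this point.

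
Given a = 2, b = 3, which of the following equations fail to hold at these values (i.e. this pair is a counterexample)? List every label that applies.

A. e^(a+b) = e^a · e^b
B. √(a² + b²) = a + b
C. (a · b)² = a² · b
B, C

Evaluating each claim at the given values:
A. LHS = e^5 ≈ 148.4, RHS = e^5 ≈ 148.4 → holds here (LHS = RHS)
B. LHS = √(13) ≈ 3.606, RHS = 5 → fails here (LHS ≠ RHS)
C. LHS = 36, RHS = 12 → fails here (LHS ≠ RHS)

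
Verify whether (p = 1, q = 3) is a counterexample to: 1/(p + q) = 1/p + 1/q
Yes

Substituting p = 1, q = 3:
LHS = 1/(1 + 3) = 1/4
RHS = 1/1 + 1/3 = 4/3

Since LHS ≠ RHS, this pair disproves the claim.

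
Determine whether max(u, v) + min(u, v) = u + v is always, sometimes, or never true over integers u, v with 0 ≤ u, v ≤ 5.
The identity holds for every pair in the range. For instance at (u, v) = (4, 3): both sides equal 7.

Answer: Always true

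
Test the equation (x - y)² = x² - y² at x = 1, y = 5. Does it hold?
Fails

Substituting x = 1, y = 5:

LHS = (1 - 5)² = 16
RHS = 1² - 5² = -24

LHS ≠ RHS, so the equation does not hold at this point.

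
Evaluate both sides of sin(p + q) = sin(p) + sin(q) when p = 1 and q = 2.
LHS = sin(1 + 2) = sin(3) ≈ 0.1411
RHS = sin(1) + sin(2) ≈ 1.751

LHS ≠ RHS (they differ by about 1.61), so the equation does not hold here.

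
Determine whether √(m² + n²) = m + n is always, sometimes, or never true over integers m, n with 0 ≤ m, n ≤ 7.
It holds at (m, n) = (0, 5) (both sides equal 5), but fails at (m, n) = (1, 4) (LHS = √(17) ≈ 4.123, RHS = 5).

Answer: Sometimes true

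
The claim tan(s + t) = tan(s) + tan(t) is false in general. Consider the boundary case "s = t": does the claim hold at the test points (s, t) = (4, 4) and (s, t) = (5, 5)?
No, fails at both test points

At (4, 4): LHS = tan(8) ≈ -6.8 ≠ RHS = 2·tan(4) ≈ 2.316
At (5, 5): LHS = tan(10) ≈ 0.6484 ≠ RHS = 2·tan(5) ≈ -6.761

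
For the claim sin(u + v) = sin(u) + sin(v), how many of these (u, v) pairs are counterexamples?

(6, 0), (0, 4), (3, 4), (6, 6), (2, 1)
3

Testing each pair:
(6, 0): LHS = sin(6) ≈ -0.2794, RHS = sin(6) ≈ -0.2794 → satisfies claim
(0, 4): LHS = sin(4) ≈ -0.7568, RHS = sin(4) ≈ -0.7568 → satisfies claim
(3, 4): LHS = sin(7) ≈ 0.657, RHS = sin(4) + sin(3) ≈ -0.6157 → counterexample
(6, 6): LHS = sin(12) ≈ -0.5366, RHS = 2·sin(6) ≈ -0.5588 → counterexample
(2, 1): LHS = sin(3) ≈ 0.1411, RHS = sin(1) + sin(2) ≈ 1.751 → counterexample

That makes 3 counterexamples.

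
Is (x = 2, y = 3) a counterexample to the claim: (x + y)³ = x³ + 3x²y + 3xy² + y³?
Substituting x = 2, y = 3:
LHS = (2 + 3)³ = 125
RHS = 2³ + 3·2²·3 + 3·2·3² + 3³ = 125

The sides agree, so this pair does not disprove the claim.

Answer: No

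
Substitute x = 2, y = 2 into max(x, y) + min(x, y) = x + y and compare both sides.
LHS = max(2, 2) + min(2, 2) = 4
RHS = 2 + 2 = 4

LHS = RHS: the two sides agree.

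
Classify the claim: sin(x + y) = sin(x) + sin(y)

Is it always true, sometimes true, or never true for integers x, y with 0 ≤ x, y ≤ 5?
Sometimes true

It holds at (x, y) = (5, 0) (both sides equal sin(5) ≈ -0.9589), but fails at (x, y) = (4, 4) (LHS = sin(8) ≈ 0.9894, RHS = 2·sin(4) ≈ -1.514).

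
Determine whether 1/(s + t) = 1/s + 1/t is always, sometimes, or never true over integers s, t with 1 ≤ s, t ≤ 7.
Never true

The claim fails for every pair in the range. For instance at (s, t) = (3, 2): LHS = 1/5, RHS = 5/6.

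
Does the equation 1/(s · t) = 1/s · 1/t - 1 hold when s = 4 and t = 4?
Fails

Substituting s = 4, t = 4:

LHS = 1/(4 · 4) = 1/16
RHS = 1/4 · 1/4 - 1 = -15/16

LHS ≠ RHS, so the equation does not hold at this point.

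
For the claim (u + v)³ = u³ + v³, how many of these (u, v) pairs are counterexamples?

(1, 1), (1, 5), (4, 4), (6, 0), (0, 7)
3

Testing each pair:
(1, 1): LHS = 8, RHS = 2 → counterexample
(1, 5): LHS = 216, RHS = 126 → counterexample
(4, 4): LHS = 512, RHS = 128 → counterexample
(6, 0): LHS = 216, RHS = 216 → satisfies claim
(0, 7): LHS = 343, RHS = 343 → satisfies claim

That makes 3 counterexamples.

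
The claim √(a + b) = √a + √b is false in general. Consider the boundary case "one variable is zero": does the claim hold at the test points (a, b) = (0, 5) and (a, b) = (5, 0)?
Yes, holds at both test points

At (0, 5): LHS = √(5) ≈ 2.236, RHS = √(5) ≈ 2.236 → equal
At (5, 0): LHS = √(5) ≈ 2.236, RHS = √(5) ≈ 2.236 → equal

So the claim does hold at both of these boundary points, even though it is not an identity.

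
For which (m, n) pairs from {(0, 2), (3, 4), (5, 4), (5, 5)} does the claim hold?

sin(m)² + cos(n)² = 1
Testing each pair:
(0, 2): LHS = cos(2)² ≈ 0.1732, RHS = 1 → fails
(3, 4): LHS = sin(3)² + cos(4)² ≈ 0.4472, RHS = 1 → fails
(5, 4): LHS = cos(4)² + sin(5)² ≈ 1.347, RHS = 1 → fails
(5, 5): LHS = cos(5)² + sin(5)² = 1, RHS = 1 → holds

1 of 4 pairs satisfies the claim.

Answer: (5, 5)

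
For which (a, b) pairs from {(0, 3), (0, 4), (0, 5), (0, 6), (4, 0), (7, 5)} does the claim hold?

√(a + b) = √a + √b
(0, 3), (0, 4), (0, 5), (0, 6), (4, 0)

Testing each pair:
(0, 3): LHS = √(3) ≈ 1.732, RHS = √(3) ≈ 1.732 → holds
(0, 4): LHS = 2, RHS = 2 → holds
(0, 5): LHS = √(5) ≈ 2.236, RHS = √(5) ≈ 2.236 → holds
(0, 6): LHS = √(6) ≈ 2.449, RHS = √(6) ≈ 2.449 → holds
(4, 0): LHS = 2, RHS = 2 → holds
(7, 5): LHS = 2·√(3) ≈ 3.464, RHS = √(5) + √(7) ≈ 4.882 → fails

5 of 6 pairs satisfy the claim.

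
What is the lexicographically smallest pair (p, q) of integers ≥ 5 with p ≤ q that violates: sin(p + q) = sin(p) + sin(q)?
Substituting (5, 5) into the claim:
LHS = sin(5 + 5) = sin(10) ≈ -0.544
RHS = sin(5) + sin(5) = 2·sin(5) ≈ -1.918

Since LHS ≠ RHS, this pair disproves the claim, and no lexicographically smaller pair (p ≤ q, integers ≥ 5) does.

For instance (5, 11) is also a counterexample (LHS = sin(16) ≈ -0.2879, RHS = sin(11) + sin(5) ≈ -1.959), but it's lexicographically larger.

Answer: (p, q) = (5, 5)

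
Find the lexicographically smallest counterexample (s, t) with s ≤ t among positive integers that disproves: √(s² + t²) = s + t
Substituting (1, 1) into the claim:
LHS = √(1² + 1²) = √(2) ≈ 1.414
RHS = 1 + 1 = 2

Since LHS ≠ RHS, this pair disproves the claim, and no lexicographically smaller pair (s ≤ t, positive integers) does.

For instance (1, 2) is also a counterexample (LHS = √(5) ≈ 2.236, RHS = 3), but it's lexicographically larger.

Answer: (s, t) = (1, 1)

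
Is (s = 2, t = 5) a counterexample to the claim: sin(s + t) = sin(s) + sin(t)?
Yes

Substituting s = 2, t = 5:
LHS = sin(2 + 5) = sin(7) ≈ 0.657
RHS = sin(2) + sin(5) ≈ -0.04963

Since LHS ≠ RHS, this pair disproves the claim.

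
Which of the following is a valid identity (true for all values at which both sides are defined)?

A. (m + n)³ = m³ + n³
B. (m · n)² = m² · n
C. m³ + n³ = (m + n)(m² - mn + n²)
A: fails at (2, 2) — LHS = 64, RHS = 16.
B: fails at (5, 5) — LHS = 625, RHS = 125.
C: holds — e.g. at (3, 7), both sides equal 370.

Answer: C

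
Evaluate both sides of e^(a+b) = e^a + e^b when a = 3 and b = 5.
LHS = e^(3+5) = e^8 ≈ 2981
RHS = e^3 + e^5 ≈ 168.5

LHS ≠ RHS (they differ by about 2812), so the equation does not hold here.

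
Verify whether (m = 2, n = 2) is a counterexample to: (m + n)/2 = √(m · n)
No

Substituting m = 2, n = 2:
LHS = (2 + 2)/2 = 2
RHS = √(2 · 2) = 2

The sides agree, so this pair does not disprove the claim.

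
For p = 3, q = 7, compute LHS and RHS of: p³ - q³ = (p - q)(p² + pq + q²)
LHS = 3³ - 7³ = -316
RHS = (3 - 7)(3² + 3·7 + 7²) = -316

LHS = RHS: the two sides agree.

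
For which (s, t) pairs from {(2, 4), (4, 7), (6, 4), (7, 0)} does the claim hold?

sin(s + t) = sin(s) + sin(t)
Testing each pair:
(2, 4): LHS = sin(6) ≈ -0.2794, RHS = sin(4) + sin(2) ≈ 0.1525 → fails
(4, 7): LHS = sin(11) ≈ -1, RHS = sin(4) + sin(7) ≈ -0.09982 → fails
(6, 4): LHS = sin(10) ≈ -0.544, RHS = sin(4) + sin(6) ≈ -1.036 → fails
(7, 0): LHS = sin(7) ≈ 0.657, RHS = sin(7) ≈ 0.657 → holds

1 of 4 pairs satisfies the claim.

Answer: (7, 0)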